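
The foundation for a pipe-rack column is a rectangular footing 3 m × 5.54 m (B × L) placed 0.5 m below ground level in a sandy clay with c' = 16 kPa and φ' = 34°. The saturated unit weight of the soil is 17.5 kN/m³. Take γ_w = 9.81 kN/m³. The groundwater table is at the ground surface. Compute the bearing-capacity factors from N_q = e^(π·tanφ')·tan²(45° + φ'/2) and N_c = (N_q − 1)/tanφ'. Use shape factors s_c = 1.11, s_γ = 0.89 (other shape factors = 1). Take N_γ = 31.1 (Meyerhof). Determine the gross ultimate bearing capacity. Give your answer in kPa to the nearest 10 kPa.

q_ult ≈ 1180 kPa

tan34° = 0.6745, so N_q = e^(π×0.6745)·tan²(62°) = 8.323 × 3.537 = 29.44.
N_c = (29.44 − 1)/tan34° = 42.16.
With the water table at the surface the whole profile is submerged: γ' = 17.5 − 9.81 = 7.69 kN/m³, so q = γ'·D_f = 3.845 kPa; the same γ' applies in the ½γBN_γ term.
q_ult = c·N_c·s_c + q·N_q + 0.5·γ·B·N_γ·s_γ
     = 16 × 42.164 × 1.11 + 3.845 × 29.44 + 0.5 × 7.69 × 3 × 31.1 × 0.89
     = 748.83 + 113.2 + 319.28 = 1181.3 kPa.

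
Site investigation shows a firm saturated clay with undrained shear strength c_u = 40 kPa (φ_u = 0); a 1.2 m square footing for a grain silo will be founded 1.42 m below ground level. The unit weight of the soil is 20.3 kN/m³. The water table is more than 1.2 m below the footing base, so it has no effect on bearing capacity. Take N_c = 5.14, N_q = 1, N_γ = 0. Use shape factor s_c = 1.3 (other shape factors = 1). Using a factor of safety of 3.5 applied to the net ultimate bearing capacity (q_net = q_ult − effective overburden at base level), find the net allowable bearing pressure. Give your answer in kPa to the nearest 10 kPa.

Effective surcharge at the founding depth q = γ·D_f = 20.3 × 1.42 = 28.826 kPa.
q_ult = c·N_c·s_c + q·N_q
     = 40 × 5.14 × 1.3 + 28.826 × 1
     = 267.28 + 28.826 = 296.11 kPa.
Net ultimate: q_net = 296.11 − 28.826 = 267.28 kPa.
q_all(net) = 267.28 / 3.5 = 76.366 kPa.

q_all(net) ≈ 80 kPa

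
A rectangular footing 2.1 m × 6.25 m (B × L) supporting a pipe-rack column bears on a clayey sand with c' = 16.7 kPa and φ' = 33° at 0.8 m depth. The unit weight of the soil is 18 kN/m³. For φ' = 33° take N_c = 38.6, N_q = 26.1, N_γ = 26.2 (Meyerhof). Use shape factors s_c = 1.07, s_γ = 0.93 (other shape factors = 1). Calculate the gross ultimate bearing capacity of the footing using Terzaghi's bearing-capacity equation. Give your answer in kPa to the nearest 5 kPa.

q_ult ≈ 1525 kPa

q = γ·D_f = 18 × 0.8 = 14.4 kPa.
c·N_c·s_c = 16.7 × 38.6 × 1.07 = 689.74 kPa
q·N_q = 14.4 × 26.1 = 375.84 kPa
0.5·γ·B·N_γ·s_γ = 0.5 × 18 × 2.1 × 26.2 × 0.93 = 460.52 kPa
q_ult = 689.74 + 375.84 + 460.52 = 1526.1 kPa.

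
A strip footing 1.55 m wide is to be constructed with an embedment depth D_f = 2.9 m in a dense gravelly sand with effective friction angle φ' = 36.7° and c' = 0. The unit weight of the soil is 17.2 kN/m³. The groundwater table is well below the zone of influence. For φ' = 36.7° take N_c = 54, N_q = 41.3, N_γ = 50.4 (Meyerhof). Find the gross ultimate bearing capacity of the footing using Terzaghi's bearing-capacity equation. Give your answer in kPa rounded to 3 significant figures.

q = γ·D_f = 17.2 × 2.9 = 49.88 kPa.
q·N_q = 49.88 × 41.3 = 2060 kPa
0.5·γ·B·N_γ = 0.5 × 17.2 × 1.55 × 50.4 = 671.83 kPa
q_ult = 2060 + 671.83 = 2731.9 kPa.

q_ult ≈ 2730 kPa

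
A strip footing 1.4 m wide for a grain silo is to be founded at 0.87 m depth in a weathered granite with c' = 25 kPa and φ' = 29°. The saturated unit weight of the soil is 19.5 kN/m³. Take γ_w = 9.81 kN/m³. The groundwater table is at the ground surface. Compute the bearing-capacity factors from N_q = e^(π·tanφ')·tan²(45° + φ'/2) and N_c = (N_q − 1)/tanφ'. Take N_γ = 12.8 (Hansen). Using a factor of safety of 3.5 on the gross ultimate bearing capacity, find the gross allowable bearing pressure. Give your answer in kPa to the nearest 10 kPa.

N_q = e^(π·tan29°)·tan²(59.5°) = 16.44; N_c = (N_q − 1)/tanφ' = 27.86.
Water table at ground surface, so effective unit weight γ' = 19.5 − 9.81 = 9.69 kN/m³ is used throughout; overburden q = 9.69 × 0.87 = 8.4303 kPa; the same γ' applies in the ½γBN_γ term.
Cohesion term c·N_c = 25 × 27.86 = 696.51 kPa; surcharge term q·N_q = 8.4303 × 16.443 = 138.62 kPa; self-weight term 0.5·γ·B·N_γ = 0.5 × 9.69 × 1.4 × 12.8 = 86.822 kPa.
q_ult = 696.51 + 138.62 + 86.822 = 921.96 kPa.
q_all = 921.96 / 3.5 = 263.42 kPa.

q_all ≈ 260 kPa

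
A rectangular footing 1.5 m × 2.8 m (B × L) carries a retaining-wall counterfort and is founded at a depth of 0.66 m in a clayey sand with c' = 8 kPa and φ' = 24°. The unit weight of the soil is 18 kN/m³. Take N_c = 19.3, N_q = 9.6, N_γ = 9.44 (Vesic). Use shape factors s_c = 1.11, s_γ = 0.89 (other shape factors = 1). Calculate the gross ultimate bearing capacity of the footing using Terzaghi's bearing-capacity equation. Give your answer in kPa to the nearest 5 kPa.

q_ult ≈ 400 kPa

Effective surcharge at the founding depth q = γ·D_f = 18 × 0.66 = 11.88 kPa.
q_ult = c·N_c·s_c + q·N_q + 0.5·γ·B·N_γ·s_γ
     = 8 × 19.3 × 1.11 + 11.88 × 9.6 + 0.5 × 18 × 1.5 × 9.44 × 0.89
     = 171.38 + 114.05 + 113.42 = 398.85 kPa.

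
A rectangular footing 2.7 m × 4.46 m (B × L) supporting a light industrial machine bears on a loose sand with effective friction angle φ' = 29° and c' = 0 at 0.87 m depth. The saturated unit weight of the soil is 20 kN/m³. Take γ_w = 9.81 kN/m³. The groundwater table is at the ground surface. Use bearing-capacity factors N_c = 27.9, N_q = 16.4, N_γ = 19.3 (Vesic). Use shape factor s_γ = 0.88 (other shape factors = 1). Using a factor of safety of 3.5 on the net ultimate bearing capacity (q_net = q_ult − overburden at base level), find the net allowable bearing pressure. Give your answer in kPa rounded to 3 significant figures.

With the water table at the surface the whole profile is submerged: γ' = 20 − 9.81 = 10.19 kN/m³, so q = γ'·D_f = 8.8653 kPa; the same γ' applies in the ½γBN_γ term.
q_ult = q·N_q + 0.5·γ·B·N_γ·s_γ
     = 8.8653 × 16.4 + 0.5 × 10.19 × 2.7 × 19.3 × 0.88
     = 145.39 + 233.64 = 379.03 kPa.
q_net = 379.03 − 8.8653 = 370.17 kPa.
q_all(net) = 370.17 / 3.5 = 105.76 kPa.

q_all(net) ≈ 106 kPa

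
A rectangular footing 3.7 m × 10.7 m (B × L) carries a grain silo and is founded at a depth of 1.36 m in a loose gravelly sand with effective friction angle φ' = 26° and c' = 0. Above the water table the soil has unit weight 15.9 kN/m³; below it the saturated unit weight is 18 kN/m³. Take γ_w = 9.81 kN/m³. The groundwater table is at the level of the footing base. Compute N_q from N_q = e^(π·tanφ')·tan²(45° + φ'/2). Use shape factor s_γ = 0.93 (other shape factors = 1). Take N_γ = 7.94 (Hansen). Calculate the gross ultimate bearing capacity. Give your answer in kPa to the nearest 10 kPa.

tan26° = 0.4877, so N_q = e^(π×0.4877)·tan²(58°) = 4.629 × 2.561 = 11.85.
Effective surcharge at the founding depth q = γ·D_f = 15.9 × 1.36 = 21.624 kPa.
The water table coincides with the base, so in the self-weight term γ → γ' = 8.19 kN/m³.
q_ult = q·N_q + 0.5·γ·B·N_γ·s_γ
     = 21.624 × 11.854 + 0.5 × 8.19 × 3.7 × 7.94 × 0.93
     = 256.34 + 111.88 = 368.22 kPa.

q_ult ≈ 370 kPa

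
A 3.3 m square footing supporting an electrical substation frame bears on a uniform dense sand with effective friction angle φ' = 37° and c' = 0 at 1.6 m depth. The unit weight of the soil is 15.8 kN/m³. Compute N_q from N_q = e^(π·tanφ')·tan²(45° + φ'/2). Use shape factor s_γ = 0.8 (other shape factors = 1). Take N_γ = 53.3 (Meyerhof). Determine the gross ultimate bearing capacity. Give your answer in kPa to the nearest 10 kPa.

tan37° = 0.7536, so N_q = e^(π×0.7536)·tan²(63.5°) = 10.669 × 4.023 = 42.92.
Overburden at base level: q = 15.8 × 1.6 = 25.28 kPa.
Surcharge term q·N_q = 25.28 × 42.92 = 1085 kPa; self-weight term 0.5·γ·B·N_γ·s_γ = 0.5 × 15.8 × 3.3 × 53.3 × 0.8 = 1111.6 kPa.
q_ult = 1085 + 1111.6 = 2196.6 kPa.

q_ult ≈ 2200 kPa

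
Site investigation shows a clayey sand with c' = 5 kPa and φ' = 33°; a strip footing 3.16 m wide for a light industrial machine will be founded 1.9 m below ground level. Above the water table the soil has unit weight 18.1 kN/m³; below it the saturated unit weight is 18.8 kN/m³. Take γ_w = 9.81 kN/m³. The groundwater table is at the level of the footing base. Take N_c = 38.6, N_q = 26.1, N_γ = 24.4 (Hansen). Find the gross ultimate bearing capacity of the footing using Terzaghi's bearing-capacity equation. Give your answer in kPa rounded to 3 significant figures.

Effective surcharge at the founding depth q = γ·D_f = 18.1 × 1.9 = 34.39 kPa.
The water table coincides with the base, so in the self-weight term γ → γ' = 8.99 kN/m³.
q_ult = c·N_c + q·N_q + 0.5·γ·B·N_γ
     = 5 × 38.6 + 34.39 × 26.1 + 0.5 × 8.99 × 3.16 × 24.4
     = 193 + 897.58 + 346.58 = 1437.2 kPa.

q_ult ≈ 1440 kPa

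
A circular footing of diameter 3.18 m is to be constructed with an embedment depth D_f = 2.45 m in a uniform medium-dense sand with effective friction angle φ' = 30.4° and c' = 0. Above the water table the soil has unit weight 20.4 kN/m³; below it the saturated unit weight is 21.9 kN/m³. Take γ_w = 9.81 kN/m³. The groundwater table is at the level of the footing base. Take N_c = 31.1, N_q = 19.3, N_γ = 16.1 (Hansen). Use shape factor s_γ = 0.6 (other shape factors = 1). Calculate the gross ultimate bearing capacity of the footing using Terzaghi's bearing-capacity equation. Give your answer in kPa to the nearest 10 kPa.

q_ult ≈ 1150 kPa

q = γ·D_f = 20.4 × 2.45 = 49.98 kPa.
For the ½γBN_γ term take γ' = 21.9 − 9.81 = 12.09 kN/m³ (soil below base is submerged).
q·N_q = 49.98 × 19.3 = 964.61 kPa
0.5·γ·B·N_γ·s_γ = 0.5 × 12.09 × 3.18 × 16.1 × 0.6 = 185.7 kPa
q_ult = 964.61 + 185.7 = 1150.3 kPa.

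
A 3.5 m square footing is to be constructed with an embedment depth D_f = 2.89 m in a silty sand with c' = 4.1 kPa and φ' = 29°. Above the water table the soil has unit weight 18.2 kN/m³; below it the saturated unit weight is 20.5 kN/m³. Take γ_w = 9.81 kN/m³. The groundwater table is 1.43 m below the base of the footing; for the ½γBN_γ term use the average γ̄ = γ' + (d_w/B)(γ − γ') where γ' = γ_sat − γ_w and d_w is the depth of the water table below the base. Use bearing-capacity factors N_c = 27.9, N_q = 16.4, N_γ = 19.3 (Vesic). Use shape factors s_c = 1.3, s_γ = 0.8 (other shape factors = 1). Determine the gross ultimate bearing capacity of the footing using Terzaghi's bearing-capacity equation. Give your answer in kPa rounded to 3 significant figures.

Effective surcharge at the founding depth q = γ·D_f = 18.2 × 2.89 = 52.598 kPa.
With d_w = 1.43 m < B, γ̄ = 10.69 + (1.43/3.5) × (18.2 − 10.69) = 13.758 kN/m³.
q_ult = c·N_c·s_c + q·N_q + 0.5·γ·B·N_γ·s_γ
     = 4.1 × 27.9 × 1.3 + 52.598 × 16.4 + 0.5 × 13.758 × 3.5 × 19.3 × 0.8
     = 148.71 + 862.61 + 371.75 = 1383.1 kPa.

q_ult ≈ 1380 kPa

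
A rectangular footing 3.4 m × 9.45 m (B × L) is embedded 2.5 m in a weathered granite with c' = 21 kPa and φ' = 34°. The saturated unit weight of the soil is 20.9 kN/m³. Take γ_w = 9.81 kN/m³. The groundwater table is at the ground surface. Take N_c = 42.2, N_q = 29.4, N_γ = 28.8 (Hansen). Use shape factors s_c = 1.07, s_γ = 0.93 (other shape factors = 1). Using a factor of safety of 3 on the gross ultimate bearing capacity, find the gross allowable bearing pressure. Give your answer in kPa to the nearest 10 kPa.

q_all ≈ 760 kPa

With the water table at the surface the whole profile is submerged: γ' = 20.9 − 9.81 = 11.09 kN/m³, so q = γ'·D_f = 27.725 kPa; the same γ' applies in the ½γBN_γ term.
q_ult = c·N_c·s_c + q·N_q + 0.5·γ·B·N_γ·s_γ
     = 21 × 42.2 × 1.07 + 27.725 × 29.4 + 0.5 × 11.09 × 3.4 × 28.8 × 0.93
     = 948.23 + 815.11 + 504.96 = 2268.3 kPa.
q_all = 2268.3 / 3 = 756.1 kPa.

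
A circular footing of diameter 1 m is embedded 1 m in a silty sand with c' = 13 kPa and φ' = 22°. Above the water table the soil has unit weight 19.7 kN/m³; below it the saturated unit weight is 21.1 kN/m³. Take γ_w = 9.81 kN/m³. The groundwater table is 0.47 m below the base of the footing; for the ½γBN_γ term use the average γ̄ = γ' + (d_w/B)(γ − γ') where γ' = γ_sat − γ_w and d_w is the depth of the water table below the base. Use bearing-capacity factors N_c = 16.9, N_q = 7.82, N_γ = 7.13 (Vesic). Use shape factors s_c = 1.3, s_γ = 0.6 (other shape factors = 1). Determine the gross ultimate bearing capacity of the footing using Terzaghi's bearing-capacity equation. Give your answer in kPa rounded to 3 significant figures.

q_ult ≈ 472 kPa

Overburden at base level: q = 19.7 × 1 = 19.7 kPa.
The water table is 0.47 m below the base (< B = 1 m), so the ½γBN_γ term uses γ̄ = γ' + (d_w/B)(γ − γ') = 11.29 + (0.47/1)(19.7 − 11.29) = 15.243 kN/m³.
Cohesion term c·N_c·s_c = 13 × 16.9 × 1.3 = 285.61 kPa; surcharge term q·N_q = 19.7 × 7.82 = 154.05 kPa; self-weight term 0.5·γ·B·N_γ·s_γ = 0.5 × 15.243 × 1 × 7.13 × 0.6 = 32.604 kPa.
q_ult = 285.61 + 154.05 + 32.604 = 472.27 kPa.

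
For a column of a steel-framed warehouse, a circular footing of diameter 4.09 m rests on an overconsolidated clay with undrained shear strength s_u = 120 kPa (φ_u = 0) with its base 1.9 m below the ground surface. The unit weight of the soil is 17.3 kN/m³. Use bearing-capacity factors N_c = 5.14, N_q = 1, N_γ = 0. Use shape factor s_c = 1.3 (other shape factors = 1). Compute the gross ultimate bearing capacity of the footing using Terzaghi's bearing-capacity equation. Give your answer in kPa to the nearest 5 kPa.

Overburden at base level: q = 17.3 × 1.9 = 32.87 kPa.
Cohesion term c·N_c·s_c = 120 × 5.14 × 1.3 = 801.84 kPa; surcharge term q·N_q = 32.87 × 1 = 32.87 kPa.
q_ult = 801.84 + 32.87 = 834.71 kPa.

q_ult ≈ 835 kPa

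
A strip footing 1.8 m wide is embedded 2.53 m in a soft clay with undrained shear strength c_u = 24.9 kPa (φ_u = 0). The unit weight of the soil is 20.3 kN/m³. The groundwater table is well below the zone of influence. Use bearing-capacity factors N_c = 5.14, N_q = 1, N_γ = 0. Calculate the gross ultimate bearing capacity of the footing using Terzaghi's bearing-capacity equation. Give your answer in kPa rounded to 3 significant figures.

q_ult ≈ 179 kPa

Overburden at base level: q = 20.3 × 2.53 = 51.359 kPa.
Cohesion term c·N_c = 24.9 × 5.14 = 127.99 kPa; surcharge term q·N_q = 51.359 × 1 = 51.359 kPa.
q_ult = 127.99 + 51.359 = 179.34 kPa.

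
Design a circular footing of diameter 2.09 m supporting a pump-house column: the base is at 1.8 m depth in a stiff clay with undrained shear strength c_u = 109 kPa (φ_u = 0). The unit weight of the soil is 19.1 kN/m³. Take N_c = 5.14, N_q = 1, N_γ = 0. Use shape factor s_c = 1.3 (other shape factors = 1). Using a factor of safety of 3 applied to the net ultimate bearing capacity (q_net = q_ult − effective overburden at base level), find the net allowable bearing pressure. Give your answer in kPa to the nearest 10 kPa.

q_all(net) ≈ 240 kPa

Effective surcharge at the founding depth q = γ·D_f = 19.1 × 1.8 = 34.38 kPa.
q_ult = c·N_c·s_c + q·N_q
     = 109 × 5.14 × 1.3 + 34.38 × 1
     = 728.34 + 34.38 = 762.72 kPa.
Net ultimate: q_net = 762.72 − 34.38 = 728.34 kPa.
q_all(net) = 728.34 / 3 = 242.78 kPa.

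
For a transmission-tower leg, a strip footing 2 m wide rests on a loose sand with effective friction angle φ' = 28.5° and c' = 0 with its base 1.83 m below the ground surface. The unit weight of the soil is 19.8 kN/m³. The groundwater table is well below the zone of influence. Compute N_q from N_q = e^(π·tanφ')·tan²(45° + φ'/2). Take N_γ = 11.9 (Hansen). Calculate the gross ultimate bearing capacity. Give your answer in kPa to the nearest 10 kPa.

q_ult ≈ 800 kPa

tan28.5° = 0.543, so N_q = e^(π×0.543)·tan²(59.25°) = 5.505 × 2.825 = 15.55.
Overburden at base level: q = 19.8 × 1.83 = 36.234 kPa.
Surcharge term q·N_q = 36.234 × 15.554 = 563.6 kPa; self-weight term 0.5·γ·B·N_γ = 0.5 × 19.8 × 2 × 11.9 = 235.62 kPa.
q_ult = 563.6 + 235.62 = 799.22 kPa.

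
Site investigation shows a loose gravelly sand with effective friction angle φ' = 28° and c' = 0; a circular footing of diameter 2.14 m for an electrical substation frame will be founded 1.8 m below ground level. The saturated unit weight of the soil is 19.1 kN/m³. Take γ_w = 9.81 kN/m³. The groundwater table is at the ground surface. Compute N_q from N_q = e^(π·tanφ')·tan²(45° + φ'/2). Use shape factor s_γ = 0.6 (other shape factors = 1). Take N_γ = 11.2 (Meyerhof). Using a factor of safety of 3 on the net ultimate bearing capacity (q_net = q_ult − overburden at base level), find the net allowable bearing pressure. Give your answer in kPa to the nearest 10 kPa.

q_all(net) ≈ 100 kPa

N_q = e^(π·tan28°)·tan²(59°) = 14.72.
With the water table at the surface the whole profile is submerged: γ' = 19.1 − 9.81 = 9.29 kN/m³, so q = γ'·D_f = 16.722 kPa; the same γ' applies in the ½γBN_γ term.
q_ult = q·N_q + 0.5·γ·B·N_γ·s_γ
     = 16.722 × 14.72 + 0.5 × 9.29 × 2.14 × 11.2 × 0.6
     = 246.15 + 66.799 = 312.94 kPa.
q_net = 312.94 − 16.722 = 296.22 kPa.
q_all(net) = 296.22 / 3 = 98.741 kPa.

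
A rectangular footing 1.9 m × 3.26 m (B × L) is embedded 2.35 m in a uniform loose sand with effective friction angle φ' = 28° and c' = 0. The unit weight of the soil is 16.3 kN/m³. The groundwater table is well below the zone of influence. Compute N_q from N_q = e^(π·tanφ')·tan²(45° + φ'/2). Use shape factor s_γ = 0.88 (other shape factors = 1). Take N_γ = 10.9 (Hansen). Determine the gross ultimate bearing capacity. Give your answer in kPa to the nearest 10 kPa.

q_ult ≈ 710 kPa

tan28° = 0.5317, so N_q = e^(π×0.5317)·tan²(59°) = 5.314 × 2.77 = 14.72.
q = γ·D_f = 16.3 × 2.35 = 38.305 kPa.
q·N_q = 38.305 × 14.72 = 563.85 kPa
0.5·γ·B·N_γ·s_γ = 0.5 × 16.3 × 1.9 × 10.9 × 0.88 = 148.53 kPa
q_ult = 563.85 + 148.53 = 712.38 kPa.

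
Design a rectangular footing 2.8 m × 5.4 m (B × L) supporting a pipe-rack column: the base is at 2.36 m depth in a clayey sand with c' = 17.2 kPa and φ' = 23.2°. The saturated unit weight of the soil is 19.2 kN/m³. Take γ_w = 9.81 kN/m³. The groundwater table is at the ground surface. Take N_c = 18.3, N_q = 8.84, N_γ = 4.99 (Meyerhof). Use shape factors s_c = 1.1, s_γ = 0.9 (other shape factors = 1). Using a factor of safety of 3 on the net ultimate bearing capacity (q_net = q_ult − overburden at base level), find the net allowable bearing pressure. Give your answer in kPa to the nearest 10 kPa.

q_all(net) ≈ 190 kPa

γ' = 19.2 − 9.81 = 9.39 kN/m³ (submerged throughout). q = 9.39 × 2.36 = 22.16 kPa; the same γ' applies in the ½γBN_γ term.
c·N_c·s_c = 17.2 × 18.3 × 1.1 = 346.24 kPa
q·N_q = 22.16 × 8.84 = 195.9 kPa
0.5·γ·B·N_γ·s_γ = 0.5 × 9.39 × 2.8 × 4.99 × 0.9 = 59.039 kPa
q_ult = 346.24 + 195.9 + 59.039 = 601.17 kPa.
q_net = 601.17 − 22.16 = 579.01 kPa.
q_all(net) = 579.01 / 3 = 193 kPa.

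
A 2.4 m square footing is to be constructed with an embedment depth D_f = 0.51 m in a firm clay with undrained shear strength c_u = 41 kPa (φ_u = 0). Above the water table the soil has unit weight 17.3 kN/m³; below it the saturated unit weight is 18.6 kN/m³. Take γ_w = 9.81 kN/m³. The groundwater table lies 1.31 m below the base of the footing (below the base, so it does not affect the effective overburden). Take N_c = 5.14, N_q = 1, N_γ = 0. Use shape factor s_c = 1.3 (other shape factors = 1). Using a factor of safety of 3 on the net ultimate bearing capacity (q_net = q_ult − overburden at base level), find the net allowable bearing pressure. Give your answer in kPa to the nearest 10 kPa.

q_all(net) ≈ 90 kPa

Overburden at base level: q = 17.3 × 0.51 = 8.823 kPa.
Cohesion term c·N_c·s_c = 41 × 5.14 × 1.3 = 273.96 kPa; surcharge term q·N_q = 8.823 × 1 = 8.823 kPa.
q_ult = 273.96 + 8.823 = 282.78 kPa.
q_net = 282.78 − 8.823 = 273.96 kPa.
q_all(net) = 273.96 / 3 = 91.321 kPa.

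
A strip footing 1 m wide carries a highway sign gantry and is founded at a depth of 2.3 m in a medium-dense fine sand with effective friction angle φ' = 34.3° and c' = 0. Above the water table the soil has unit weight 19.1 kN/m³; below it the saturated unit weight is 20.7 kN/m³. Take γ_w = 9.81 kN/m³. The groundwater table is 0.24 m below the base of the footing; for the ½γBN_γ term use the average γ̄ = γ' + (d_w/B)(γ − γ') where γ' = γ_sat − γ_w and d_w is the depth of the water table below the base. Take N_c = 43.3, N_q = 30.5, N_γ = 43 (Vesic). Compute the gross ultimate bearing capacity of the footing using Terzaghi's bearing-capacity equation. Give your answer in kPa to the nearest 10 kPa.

q_ult ≈ 1620 kPa

Overburden at base level: q = 19.1 × 2.3 = 43.93 kPa.
The water table is 0.24 m below the base (< B = 1 m), so the ½γBN_γ term uses γ̄ = γ' + (d_w/B)(γ − γ') = 10.89 + (0.24/1)(19.1 − 10.89) = 12.86 kN/m³.
Surcharge term q·N_q = 43.93 × 30.5 = 1339.9 kPa; self-weight term 0.5·γ·B·N_γ = 0.5 × 12.86 × 1 × 43 = 276.5 kPa.
q_ult = 1339.9 + 276.5 = 1616.4 kPa.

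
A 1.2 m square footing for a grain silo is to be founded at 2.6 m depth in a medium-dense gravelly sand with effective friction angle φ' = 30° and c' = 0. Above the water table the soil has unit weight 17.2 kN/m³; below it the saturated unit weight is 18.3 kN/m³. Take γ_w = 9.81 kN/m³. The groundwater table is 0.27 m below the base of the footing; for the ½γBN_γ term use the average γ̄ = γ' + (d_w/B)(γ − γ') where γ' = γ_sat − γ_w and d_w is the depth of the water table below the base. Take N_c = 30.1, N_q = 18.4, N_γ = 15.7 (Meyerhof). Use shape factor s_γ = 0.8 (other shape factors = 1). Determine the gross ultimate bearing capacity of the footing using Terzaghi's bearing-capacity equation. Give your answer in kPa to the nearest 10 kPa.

q_ult ≈ 900 kPa

Effective surcharge at the founding depth q = γ·D_f = 17.2 × 2.6 = 44.72 kPa.
With d_w = 0.27 m < B, γ̄ = 8.49 + (0.27/1.2) × (17.2 − 8.49) = 10.45 kN/m³.
q_ult = q·N_q + 0.5·γ·B·N_γ·s_γ
     = 44.72 × 18.4 + 0.5 × 10.45 × 1.2 × 15.7 × 0.8
     = 822.85 + 78.749 = 901.6 kPa.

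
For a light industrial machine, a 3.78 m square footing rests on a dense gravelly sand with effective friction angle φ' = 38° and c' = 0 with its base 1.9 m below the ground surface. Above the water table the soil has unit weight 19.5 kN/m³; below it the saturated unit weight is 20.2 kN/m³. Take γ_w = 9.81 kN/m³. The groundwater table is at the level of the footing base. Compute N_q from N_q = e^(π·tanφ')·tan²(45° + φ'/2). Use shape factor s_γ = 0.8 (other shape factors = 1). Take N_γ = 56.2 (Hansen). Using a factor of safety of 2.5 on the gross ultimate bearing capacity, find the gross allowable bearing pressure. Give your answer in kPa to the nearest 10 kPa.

N_q = e^(π·tan38°)·tan²(64°) = 48.93.
Effective surcharge at the founding depth q = γ·D_f = 19.5 × 1.9 = 37.05 kPa.
The water table coincides with the base, so in the self-weight term γ → γ' = 10.39 kN/m³.
q_ult = q·N_q + 0.5·γ·B·N_γ·s_γ
     = 37.05 × 48.933 + 0.5 × 10.39 × 3.78 × 56.2 × 0.8
     = 1813 + 882.88 = 2695.9 kPa.
q_all = 2695.9 / 2.5 = 1078.3 kPa.

q_all ≈ 1080 kPa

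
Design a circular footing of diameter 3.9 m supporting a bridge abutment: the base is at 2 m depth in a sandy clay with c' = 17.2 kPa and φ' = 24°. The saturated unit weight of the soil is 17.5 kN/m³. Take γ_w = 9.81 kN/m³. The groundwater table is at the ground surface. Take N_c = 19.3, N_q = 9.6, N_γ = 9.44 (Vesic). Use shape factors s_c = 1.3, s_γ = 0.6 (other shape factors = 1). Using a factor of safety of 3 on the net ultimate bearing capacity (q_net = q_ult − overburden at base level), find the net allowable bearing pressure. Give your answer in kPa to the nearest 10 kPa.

q_all(net) ≈ 220 kPa

With the water table at the surface the whole profile is submerged: γ' = 17.5 − 9.81 = 7.69 kN/m³, so q = γ'·D_f = 15.38 kPa; the same γ' applies in the ½γBN_γ term.
q_ult = c·N_c·s_c + q·N_q + 0.5·γ·B·N_γ·s_γ
     = 17.2 × 19.3 × 1.3 + 15.38 × 9.6 + 0.5 × 7.69 × 3.9 × 9.44 × 0.6
     = 431.55 + 147.65 + 84.935 = 664.13 kPa.
q_net = 664.13 − 15.38 = 648.75 kPa.
q_all(net) = 648.75 / 3 = 216.25 kPa.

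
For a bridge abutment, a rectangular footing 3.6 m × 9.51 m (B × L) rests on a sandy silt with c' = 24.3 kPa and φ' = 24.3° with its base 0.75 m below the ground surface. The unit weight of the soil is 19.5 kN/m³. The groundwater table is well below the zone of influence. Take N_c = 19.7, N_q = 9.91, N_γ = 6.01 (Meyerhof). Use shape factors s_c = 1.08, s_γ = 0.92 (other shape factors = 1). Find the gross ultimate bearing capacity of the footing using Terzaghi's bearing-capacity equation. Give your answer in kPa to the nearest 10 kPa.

Effective surcharge at the founding depth q = γ·D_f = 19.5 × 0.75 = 14.625 kPa.
q_ult = c·N_c·s_c + q·N_q + 0.5·γ·B·N_γ·s_γ
     = 24.3 × 19.7 × 1.08 + 14.625 × 9.91 + 0.5 × 19.5 × 3.6 × 6.01 × 0.92
     = 517.01 + 144.93 + 194.07 = 856.02 kPa.

q_ult ≈ 860 kPa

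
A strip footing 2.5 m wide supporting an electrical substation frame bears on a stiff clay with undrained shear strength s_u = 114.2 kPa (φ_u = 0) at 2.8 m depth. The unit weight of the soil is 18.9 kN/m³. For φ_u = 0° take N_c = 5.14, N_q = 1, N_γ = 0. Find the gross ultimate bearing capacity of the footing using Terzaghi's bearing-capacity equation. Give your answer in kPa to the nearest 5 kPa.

q_ult ≈ 640 kPa

Effective surcharge at the founding depth q = γ·D_f = 18.9 × 2.8 = 52.92 kPa.
q_ult = c·N_c + q·N_q
     = 114.2 × 5.14 + 52.92 × 1
     = 586.99 + 52.92 = 639.91 kPa.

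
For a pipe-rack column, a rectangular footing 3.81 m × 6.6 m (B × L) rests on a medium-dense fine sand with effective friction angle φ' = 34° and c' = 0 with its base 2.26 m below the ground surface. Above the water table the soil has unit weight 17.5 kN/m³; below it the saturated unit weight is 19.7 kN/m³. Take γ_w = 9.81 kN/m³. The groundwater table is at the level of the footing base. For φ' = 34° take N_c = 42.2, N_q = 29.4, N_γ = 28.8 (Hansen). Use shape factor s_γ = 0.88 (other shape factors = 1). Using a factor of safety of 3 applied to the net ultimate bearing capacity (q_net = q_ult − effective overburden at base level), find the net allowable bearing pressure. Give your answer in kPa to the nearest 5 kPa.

Effective surcharge at the founding depth q = γ·D_f = 17.5 × 2.26 = 39.55 kPa.
The water table coincides with the base, so in the self-weight term γ → γ' = 9.89 kN/m³.
q_ult = q·N_q + 0.5·γ·B·N_γ·s_γ
     = 39.55 × 29.4 + 0.5 × 9.89 × 3.81 × 28.8 × 0.88
     = 1162.8 + 477.49 = 1640.3 kPa.
Net ultimate: q_net = 1640.3 − 39.55 = 1600.7 kPa.
q_all(net) = 1600.7 / 3 = 533.57 kPa.

q_all(net) ≈ 535 kPa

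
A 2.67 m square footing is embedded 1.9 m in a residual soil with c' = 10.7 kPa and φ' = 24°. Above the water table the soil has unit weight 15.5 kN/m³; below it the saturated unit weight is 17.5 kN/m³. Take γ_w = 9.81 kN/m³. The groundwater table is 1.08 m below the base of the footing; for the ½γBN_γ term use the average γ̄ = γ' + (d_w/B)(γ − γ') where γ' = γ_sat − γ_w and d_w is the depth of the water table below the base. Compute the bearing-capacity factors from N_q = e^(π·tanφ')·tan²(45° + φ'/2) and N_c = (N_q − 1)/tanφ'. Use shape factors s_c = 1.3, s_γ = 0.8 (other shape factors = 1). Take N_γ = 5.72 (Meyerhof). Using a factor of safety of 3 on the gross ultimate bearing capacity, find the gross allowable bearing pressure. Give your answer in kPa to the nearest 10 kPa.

q_all ≈ 210 kPa

N_q = e^(π·tan24°)·tan²(57°) = 9.6; N_c = (N_q − 1)/tanφ' = 19.32.
Overburden at base level: q = 15.5 × 1.9 = 29.45 kPa.
The water table is 1.08 m below the base (< B = 2.67 m), so the ½γBN_γ term uses γ̄ = γ' + (d_w/B)(γ − γ') = 7.69 + (1.08/2.67)(15.5 − 7.69) = 10.849 kN/m³.
Cohesion term c·N_c·s_c = 10.7 × 19.324 × 1.3 = 268.79 kPa; surcharge term q·N_q = 29.45 × 9.6034 = 282.82 kPa; self-weight term 0.5·γ·B·N_γ·s_γ = 0.5 × 10.849 × 2.67 × 5.72 × 0.8 = 66.277 kPa.
q_ult = 268.79 + 282.82 + 66.277 = 617.89 kPa.
q_all = 617.89 / 3 = 205.96 kPa.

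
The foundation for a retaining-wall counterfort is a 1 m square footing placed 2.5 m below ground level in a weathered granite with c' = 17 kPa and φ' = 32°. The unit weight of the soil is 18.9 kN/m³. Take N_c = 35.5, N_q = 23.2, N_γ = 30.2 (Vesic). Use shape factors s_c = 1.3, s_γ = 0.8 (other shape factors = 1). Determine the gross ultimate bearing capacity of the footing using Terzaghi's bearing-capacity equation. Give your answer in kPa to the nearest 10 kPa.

q_ult ≈ 2110 kPa

Effective surcharge at the founding depth q = γ·D_f = 18.9 × 2.5 = 47.25 kPa.
q_ult = c·N_c·s_c + q·N_q + 0.5·γ·B·N_γ·s_γ
     = 17 × 35.5 × 1.3 + 47.25 × 23.2 + 0.5 × 18.9 × 1 × 30.2 × 0.8
     = 784.55 + 1096.2 + 228.31 = 2109.1 kPa.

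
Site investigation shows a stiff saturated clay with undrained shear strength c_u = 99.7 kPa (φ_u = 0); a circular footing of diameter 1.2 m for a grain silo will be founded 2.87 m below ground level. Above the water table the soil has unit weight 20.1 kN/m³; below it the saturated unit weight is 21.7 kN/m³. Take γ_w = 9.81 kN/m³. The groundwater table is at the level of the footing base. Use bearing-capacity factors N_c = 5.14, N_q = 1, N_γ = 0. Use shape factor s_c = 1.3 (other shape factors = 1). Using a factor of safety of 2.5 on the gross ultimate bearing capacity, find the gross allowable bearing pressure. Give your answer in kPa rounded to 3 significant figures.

q = γ·D_f = 20.1 × 2.87 = 57.687 kPa.
c·N_c·s_c = 99.7 × 5.14 × 1.3 = 666.2 kPa
q·N_q = 57.687 × 1 = 57.687 kPa
q_ult = 666.2 + 57.687 = 723.88 kPa.
q_all = 723.88 / 2.5 = 289.55 kPa.

q_all ≈ 290 kPa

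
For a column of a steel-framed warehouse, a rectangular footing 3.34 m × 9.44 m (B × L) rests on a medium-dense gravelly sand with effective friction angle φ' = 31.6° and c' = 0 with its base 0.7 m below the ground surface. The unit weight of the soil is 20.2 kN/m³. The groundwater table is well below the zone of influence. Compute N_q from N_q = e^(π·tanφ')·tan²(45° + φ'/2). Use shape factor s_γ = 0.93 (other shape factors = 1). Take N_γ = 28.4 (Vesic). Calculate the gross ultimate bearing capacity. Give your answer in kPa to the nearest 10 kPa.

tan31.6° = 0.6152, so N_q = e^(π×0.6152)·tan²(60.8°) = 6.908 × 3.202 = 22.12.
Overburden at base level: q = 20.2 × 0.7 = 14.14 kPa.
Surcharge term q·N_q = 14.14 × 22.117 = 312.74 kPa; self-weight term 0.5·γ·B·N_γ·s_γ = 0.5 × 20.2 × 3.34 × 28.4 × 0.93 = 890.98 kPa.
q_ult = 312.74 + 890.98 = 1203.7 kPa.

q_ult ≈ 1200 kPa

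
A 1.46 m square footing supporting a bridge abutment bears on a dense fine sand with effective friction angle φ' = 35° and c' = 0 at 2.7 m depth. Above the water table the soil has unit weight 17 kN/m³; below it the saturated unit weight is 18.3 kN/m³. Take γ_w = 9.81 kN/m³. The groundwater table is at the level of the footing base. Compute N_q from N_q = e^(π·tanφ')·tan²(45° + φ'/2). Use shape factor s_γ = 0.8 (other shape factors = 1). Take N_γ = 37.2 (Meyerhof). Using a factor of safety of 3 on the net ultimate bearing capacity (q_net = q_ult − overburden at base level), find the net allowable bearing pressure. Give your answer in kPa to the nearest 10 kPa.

N_q = e^(π·tan35°)·tan²(62.5°) = 33.3.
Overburden at base level: q = 17 × 2.7 = 45.9 kPa.
Below the base the soil is submerged, so the ½γBN_γ term uses γ' = 18.3 − 9.81 = 8.49 kN/m³.
Surcharge term q·N_q = 45.9 × 33.296 = 1528.3 kPa; self-weight term 0.5·γ·B·N_γ·s_γ = 0.5 × 8.49 × 1.46 × 37.2 × 0.8 = 184.44 kPa.
q_ult = 1528.3 + 184.44 = 1712.7 kPa.
q_net = 1712.7 − 45.9 = 1666.8 kPa.
q_all(net) = 1666.8 / 3 = 555.61 kPa.

q_all(net) ≈ 560 kPa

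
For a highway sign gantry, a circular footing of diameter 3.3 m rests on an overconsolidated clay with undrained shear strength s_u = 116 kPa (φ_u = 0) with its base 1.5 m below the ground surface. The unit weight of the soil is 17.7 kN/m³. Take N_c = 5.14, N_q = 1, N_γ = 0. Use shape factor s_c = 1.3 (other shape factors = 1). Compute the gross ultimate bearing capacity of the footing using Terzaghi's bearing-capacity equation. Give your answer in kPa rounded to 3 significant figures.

q = γ·D_f = 17.7 × 1.5 = 26.55 kPa.
c·N_c·s_c = 116 × 5.14 × 1.3 = 775.11 kPa
q·N_q = 26.55 × 1 = 26.55 kPa
q_ult = 775.11 + 26.55 = 801.66 kPa.

q_ult ≈ 802 kPa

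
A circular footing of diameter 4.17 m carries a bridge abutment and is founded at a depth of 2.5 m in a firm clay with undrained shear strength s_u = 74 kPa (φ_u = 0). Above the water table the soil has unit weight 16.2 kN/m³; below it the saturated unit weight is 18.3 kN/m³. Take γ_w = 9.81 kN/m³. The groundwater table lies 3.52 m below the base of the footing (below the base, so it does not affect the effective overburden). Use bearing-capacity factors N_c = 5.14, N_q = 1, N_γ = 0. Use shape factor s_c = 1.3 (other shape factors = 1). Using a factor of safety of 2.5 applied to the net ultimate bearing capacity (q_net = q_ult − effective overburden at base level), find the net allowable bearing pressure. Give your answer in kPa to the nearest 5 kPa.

q_all(net) ≈ 200 kPa

Overburden at base level: q = 16.2 × 2.5 = 40.5 kPa.
Cohesion term c·N_c·s_c = 74 × 5.14 × 1.3 = 494.47 kPa; surcharge term q·N_q = 40.5 × 1 = 40.5 kPa.
q_ult = 494.47 + 40.5 = 534.97 kPa.
Net ultimate: q_net = 534.97 − 40.5 = 494.47 kPa.
q_all(net) = 494.47 / 2.5 = 197.79 kPa.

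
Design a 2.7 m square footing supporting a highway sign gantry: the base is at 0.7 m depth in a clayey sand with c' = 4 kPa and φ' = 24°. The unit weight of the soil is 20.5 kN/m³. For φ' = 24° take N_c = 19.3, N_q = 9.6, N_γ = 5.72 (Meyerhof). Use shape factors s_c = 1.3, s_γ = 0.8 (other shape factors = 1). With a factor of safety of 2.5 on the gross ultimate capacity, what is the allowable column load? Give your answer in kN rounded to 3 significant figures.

q = γ·D_f = 20.5 × 0.7 = 14.35 kPa.
c·N_c·s_c = 4 × 19.3 × 1.3 = 100.36 kPa
q·N_q = 14.35 × 9.6 = 137.76 kPa
0.5·γ·B·N_γ·s_γ = 0.5 × 20.5 × 2.7 × 5.72 × 0.8 = 126.64 kPa
q_ult = 100.36 + 137.76 + 126.64 = 364.76 kPa.
Gross allowable pressure q_all = 364.76 / 2.5 = 145.9 kPa.
Footing area = 7.29 m², so allowable column load = 145.9 × 7.29 = 1063.6 kN.

P_all ≈ 1060 kN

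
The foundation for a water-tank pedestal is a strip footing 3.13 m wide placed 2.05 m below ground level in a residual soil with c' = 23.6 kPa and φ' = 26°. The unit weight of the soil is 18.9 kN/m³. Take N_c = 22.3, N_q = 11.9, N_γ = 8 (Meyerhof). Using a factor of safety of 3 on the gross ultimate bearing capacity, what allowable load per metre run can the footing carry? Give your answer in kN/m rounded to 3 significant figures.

Effective surcharge at the founding depth q = γ·D_f = 18.9 × 2.05 = 38.745 kPa.
q_ult = c·N_c + q·N_q + 0.5·γ·B·N_γ
     = 23.6 × 22.3 + 38.745 × 11.9 + 0.5 × 18.9 × 3.13 × 8
     = 526.28 + 461.07 + 236.63 = 1224 kPa.
Gross allowable pressure q_all = 1224 / 3 = 407.99 kPa.
Allowable wall load = q_all × B = 407.99 × 3.13 = 1277 kN per metre run.

≈ 1280 kN/m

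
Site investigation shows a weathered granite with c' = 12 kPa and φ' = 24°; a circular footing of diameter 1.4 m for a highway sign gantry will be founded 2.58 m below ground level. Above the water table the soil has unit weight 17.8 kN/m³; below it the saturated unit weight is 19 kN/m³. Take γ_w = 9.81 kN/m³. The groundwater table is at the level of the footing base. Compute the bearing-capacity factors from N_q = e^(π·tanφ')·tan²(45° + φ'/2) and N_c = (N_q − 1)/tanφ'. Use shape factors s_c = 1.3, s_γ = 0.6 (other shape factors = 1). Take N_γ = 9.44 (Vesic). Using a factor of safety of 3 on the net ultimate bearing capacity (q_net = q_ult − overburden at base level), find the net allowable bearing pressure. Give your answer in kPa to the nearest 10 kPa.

q_all(net) ≈ 240 kPa

N_q = e^(π·tan24°)·tan²(57°) = 9.6; N_c = (N_q − 1)/tanφ' = 19.32.
q = γ·D_f = 17.8 × 2.58 = 45.924 kPa.
For the ½γBN_γ term take γ' = 19 − 9.81 = 9.19 kN/m³ (soil below base is submerged).
c·N_c·s_c = 12 × 19.324 × 1.3 = 301.45 kPa
q·N_q = 45.924 × 9.6034 = 441.03 kPa
0.5·γ·B·N_γ·s_γ = 0.5 × 9.19 × 1.4 × 9.44 × 0.6 = 36.437 kPa
q_ult = 301.45 + 441.03 + 36.437 = 778.91 kPa.
q_net = 778.91 − 45.924 = 732.99 kPa.
q_all(net) = 732.99 / 3 = 244.33 kPa.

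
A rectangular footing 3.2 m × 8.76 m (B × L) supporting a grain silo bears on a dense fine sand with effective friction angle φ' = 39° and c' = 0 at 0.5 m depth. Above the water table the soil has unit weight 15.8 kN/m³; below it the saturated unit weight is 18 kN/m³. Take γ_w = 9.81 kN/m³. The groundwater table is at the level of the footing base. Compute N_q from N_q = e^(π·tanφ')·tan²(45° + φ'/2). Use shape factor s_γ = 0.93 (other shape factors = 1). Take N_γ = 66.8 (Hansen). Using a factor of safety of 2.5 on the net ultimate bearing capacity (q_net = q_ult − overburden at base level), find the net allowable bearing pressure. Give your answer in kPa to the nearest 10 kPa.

N_q = e^(π·tan39°)·tan²(64.5°) = 55.96.
Overburden at base level: q = 15.8 × 0.5 = 7.9 kPa.
Below the base the soil is submerged, so the ½γBN_γ term uses γ' = 18 − 9.81 = 8.19 kN/m³.
Surcharge term q·N_q = 7.9 × 55.957 = 442.06 kPa; self-weight term 0.5·γ·B·N_γ·s_γ = 0.5 × 8.19 × 3.2 × 66.8 × 0.93 = 814.07 kPa.
q_ult = 442.06 + 814.07 = 1256.1 kPa.
q_net = 1256.1 − 7.9 = 1248.2 kPa.
q_all(net) = 1248.2 / 2.5 = 499.29 kPa.

q_all(net) ≈ 500 kPa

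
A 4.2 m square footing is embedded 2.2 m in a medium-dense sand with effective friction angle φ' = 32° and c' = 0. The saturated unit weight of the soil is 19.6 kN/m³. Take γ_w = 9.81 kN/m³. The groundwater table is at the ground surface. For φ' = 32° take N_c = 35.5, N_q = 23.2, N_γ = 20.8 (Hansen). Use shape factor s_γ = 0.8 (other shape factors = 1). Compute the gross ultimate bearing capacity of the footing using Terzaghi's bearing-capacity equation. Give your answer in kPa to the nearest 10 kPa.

q_ult ≈ 840 kPa

With the water table at the surface the whole profile is submerged: γ' = 19.6 − 9.81 = 9.79 kN/m³, so q = γ'·D_f = 21.538 kPa; the same γ' applies in the ½γBN_γ term.
q_ult = q·N_q + 0.5·γ·B·N_γ·s_γ
     = 21.538 × 23.2 + 0.5 × 9.79 × 4.2 × 20.8 × 0.8
     = 499.68 + 342.1 = 841.78 kPa.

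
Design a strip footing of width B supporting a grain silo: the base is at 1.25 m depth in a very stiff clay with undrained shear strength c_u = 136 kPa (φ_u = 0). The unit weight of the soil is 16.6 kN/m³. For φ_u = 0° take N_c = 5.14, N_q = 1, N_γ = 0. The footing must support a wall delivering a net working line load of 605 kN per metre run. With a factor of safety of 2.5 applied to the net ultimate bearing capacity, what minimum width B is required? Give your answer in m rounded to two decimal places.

B = 2.16 m

q = γ·D_f = 16.6 × 1.25 = 20.75 kPa.
c·N_c = 136 × 5.14 = 699.04 kPa
q·N_q = 20.75 × 1 = 20.75 kPa
q_ult = 699.04 + 20.75 = 719.79 kPa.
For φ = 0 the ½γBN_γ term vanishes, so q_ult is independent of B. q_net = 719.79 − 20.75 = 699.04 kPa; q_all(net) = 699.04/2.5 = 279.62 kPa.
Required width B = w / q_all(net) = 605 / 279.62 = 2.164 m.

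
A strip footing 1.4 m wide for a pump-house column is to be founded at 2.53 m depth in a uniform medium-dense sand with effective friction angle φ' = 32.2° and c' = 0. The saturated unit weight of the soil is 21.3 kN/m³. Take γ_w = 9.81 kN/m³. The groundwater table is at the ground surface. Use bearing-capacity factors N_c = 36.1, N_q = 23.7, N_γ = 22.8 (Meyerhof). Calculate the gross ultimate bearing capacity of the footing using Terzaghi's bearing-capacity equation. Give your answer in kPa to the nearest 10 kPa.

With the water table at the surface the whole profile is submerged: γ' = 21.3 − 9.81 = 11.49 kN/m³, so q = γ'·D_f = 29.07 kPa; the same γ' applies in the ½γBN_γ term.
q_ult = q·N_q + 0.5·γ·B·N_γ
     = 29.07 × 23.7 + 0.5 × 11.49 × 1.4 × 22.8
     = 688.95 + 183.38 = 872.33 kPa.

q_ult ≈ 870 kPa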